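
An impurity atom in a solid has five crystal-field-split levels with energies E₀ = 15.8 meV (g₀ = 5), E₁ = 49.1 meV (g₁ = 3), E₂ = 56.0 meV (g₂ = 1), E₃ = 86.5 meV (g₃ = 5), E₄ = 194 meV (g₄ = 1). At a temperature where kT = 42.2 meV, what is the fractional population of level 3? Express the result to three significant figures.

Eᵢ/kT = 0.37441, 1.1635, 1.3270, 2.0498, 4.5972.
Z = Σ gᵢe^(−Eᵢ/kT) = 5·e^(−0.37441) + 3·e^(−1.1635) + 1·e^(−1.3270) + 5·e^(−2.0498) + 1·e^(−4.5972) = 3.4385 + 0.93717 + 0.26527 + 0.64380 + 0.010080 = 5.2948.
P₃ = g₃ e^(−E₃/kT) / Z = 0.64380/5.2948 = 0.122.

0.122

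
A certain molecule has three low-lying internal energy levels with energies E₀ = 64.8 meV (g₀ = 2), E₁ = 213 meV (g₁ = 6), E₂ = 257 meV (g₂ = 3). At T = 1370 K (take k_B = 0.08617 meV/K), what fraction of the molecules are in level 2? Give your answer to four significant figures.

k_BT = 0.08617 × 1370 K = 118.053 meV.
Eᵢ/kT = 0.548906, 1.80427, 2.17699.
Z = Σ gᵢe^(−Eᵢ/kT) = 2·e^(−0.548906) + 6·e^(−1.80427) + 3·e^(−2.17699) = 1.15516 + 0.987567 + 0.340147 = 2.48287.
P₂ = g₂ e^(−E₂/kT) / Z = 0.340147/2.48287 = 0.1370.

0.1370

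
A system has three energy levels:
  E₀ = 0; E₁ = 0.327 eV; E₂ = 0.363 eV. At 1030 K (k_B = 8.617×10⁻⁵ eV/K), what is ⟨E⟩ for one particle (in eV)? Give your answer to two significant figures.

0.014 eV

k_BT = 8.617×10⁻⁵ × 1030 K = 0.08876 eV.
Eᵢ/kT = 0, 3.684, 4.090.
Z = Σ e^(−Eᵢ/kT) = e^(−0) + e^(−3.684) + e^(−4.090) = 1.000 + 0.02512 + 0.01674 = 1.042.
⟨E⟩ = Σ Eᵢ e^(−Eᵢ/kT) / Z = (0·1.000 + 0.327·0.02512 + 0.363·0.01674) / 1.042 = 0.014 eV.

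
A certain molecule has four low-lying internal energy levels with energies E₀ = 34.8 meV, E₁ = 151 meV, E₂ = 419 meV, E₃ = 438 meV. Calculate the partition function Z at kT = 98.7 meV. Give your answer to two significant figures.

Eᵢ/kT = 0.3526, 1.530, 4.245, 4.438.
Z = Σ e^(−Eᵢ/kT) = e^(−0.3526) + e^(−1.530) + e^(−4.245) + e^(−4.438) = 0.7029 + 0.2165 + 0.01434 + 0.01182 = 0.9456.

Z = 0.95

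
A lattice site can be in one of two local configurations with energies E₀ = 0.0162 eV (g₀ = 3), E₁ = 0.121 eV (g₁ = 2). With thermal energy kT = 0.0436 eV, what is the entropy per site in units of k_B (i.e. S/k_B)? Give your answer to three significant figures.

Eᵢ/kT = 0.37156, 2.7752.
Z = Σ gᵢe^(−Eᵢ/kT) = 3·e^(−0.37156) + 2·e^(−2.7752) = 2.0690 + 0.12467 = 2.1937.
⟨E⟩ = Σ EᵢPᵢ = 0.022156 eV.
S/k_B = ln Z + ⟨E⟩/kT = ln(2.1937) + 0.022156/0.0436 = 0.78559 + 0.50817 = 1.29.

1.29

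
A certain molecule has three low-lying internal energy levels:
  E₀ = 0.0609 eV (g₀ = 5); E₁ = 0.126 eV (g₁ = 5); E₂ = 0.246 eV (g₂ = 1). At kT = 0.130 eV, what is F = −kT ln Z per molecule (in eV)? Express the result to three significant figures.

-0.214 eV

Eᵢ/kT = 0.46846, 0.96923, 1.8923.
Z = Σ gᵢe^(−Eᵢ/kT) = 5·e^(−0.46846) + 5·e^(−0.96923) + 1·e^(−1.8923) = 3.1298 + 1.8969 + 0.15072 = 5.1774.
F = −kT ln Z = −0.130 × ln(5.1774) = −0.130 × 1.6443 = -0.214 eV.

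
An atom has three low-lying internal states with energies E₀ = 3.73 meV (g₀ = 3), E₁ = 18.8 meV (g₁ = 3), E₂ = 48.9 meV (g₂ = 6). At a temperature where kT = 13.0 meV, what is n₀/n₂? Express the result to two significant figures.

n₀/n₂ = (g₀/g₂) exp[−(E₀−E₂)/kT] = (3/6) × exp(−(-45.17 meV)/(13.0 meV)) = (3/6) × exp(3.475) = 16.

16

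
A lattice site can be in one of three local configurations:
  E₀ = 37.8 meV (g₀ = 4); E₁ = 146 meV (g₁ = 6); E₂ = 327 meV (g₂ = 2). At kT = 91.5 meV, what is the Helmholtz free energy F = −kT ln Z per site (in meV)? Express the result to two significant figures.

Eᵢ/kT = 0.4131, 1.596, 3.574.
Z = Σ gᵢe^(−Eᵢ/kT) = 4·e^(−0.4131) + 6·e^(−1.596) + 2·e^(−3.574) = 2.646 + 1.216 + 0.05609 = 3.918.
F = −kT ln Z = −91.5 × ln(3.918) = −91.5 × 1.366 = -120 meV.

-120 meV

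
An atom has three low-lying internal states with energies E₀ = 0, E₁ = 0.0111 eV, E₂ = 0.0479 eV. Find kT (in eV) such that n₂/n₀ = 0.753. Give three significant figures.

0.169 eV

n₂/n₀ = exp[−(E₂−E₀)/kT] = 0.753.
⇒ (E₂−E₀)/kT = ln(1/0.753) = ln(1.3280) = 0.28367.
kT = 0.0479 eV / 0.28367 = 0.169 eV.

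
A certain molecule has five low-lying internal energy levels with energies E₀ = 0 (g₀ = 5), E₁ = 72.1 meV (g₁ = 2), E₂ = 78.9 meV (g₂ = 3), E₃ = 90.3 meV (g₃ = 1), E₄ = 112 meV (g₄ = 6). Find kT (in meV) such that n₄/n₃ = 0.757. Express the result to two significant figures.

10 meV

n₄/n₃ = (g₄/g₃) exp[−(E₄−E₃)/kT] = 0.757.
⇒ (E₄−E₃)/kT = ln((6/1)/0.757) = ln(7.926) = 2.070.
kT = 21.7 meV / 2.070 = 10 meV.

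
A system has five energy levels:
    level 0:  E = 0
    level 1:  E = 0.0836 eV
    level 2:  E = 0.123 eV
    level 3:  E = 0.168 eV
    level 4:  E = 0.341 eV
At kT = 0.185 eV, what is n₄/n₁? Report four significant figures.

n₄/n₁ = exp[−(E₄−E₁)/kT] = exp(−(0.2574 eV)/(0.185 eV)) = exp(-1.39135) = 0.2487.

0.2487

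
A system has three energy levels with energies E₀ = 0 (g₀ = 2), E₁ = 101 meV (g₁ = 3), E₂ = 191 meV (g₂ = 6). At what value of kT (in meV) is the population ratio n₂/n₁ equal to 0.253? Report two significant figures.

44 meV

n₂/n₁ = (g₂/g₁) exp[−(E₂−E₁)/kT] = 0.253.
⇒ (E₂−E₁)/kT = ln((6/3)/0.253) = ln(7.905) = 2.067.
kT = 90 meV / 2.067 = 44 meV.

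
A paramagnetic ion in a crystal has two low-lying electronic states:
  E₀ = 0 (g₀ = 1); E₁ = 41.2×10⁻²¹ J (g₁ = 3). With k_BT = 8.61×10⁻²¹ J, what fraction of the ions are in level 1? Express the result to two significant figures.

Eᵢ/kT = 0, 4.785.
Z = Σ gᵢe^(−Eᵢ/kT) = 1·e^(−0) + 3·e^(−4.785) = 1.000 + 0.02506 = 1.025.
P₁ = g₁ e^(−E₁/kT) / Z = 0.02506/1.025 = 0.024.

0.024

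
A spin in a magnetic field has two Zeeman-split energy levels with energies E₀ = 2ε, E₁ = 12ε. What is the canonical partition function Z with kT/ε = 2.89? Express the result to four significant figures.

Z = 0.5163

Eᵢ/kT = 0.692042, 4.15225.
Z = Σ e^(−Eᵢ/kT) = e^(−0.692042) + e^(−4.15225) = 0.500553 + 0.0157290 = 0.516282.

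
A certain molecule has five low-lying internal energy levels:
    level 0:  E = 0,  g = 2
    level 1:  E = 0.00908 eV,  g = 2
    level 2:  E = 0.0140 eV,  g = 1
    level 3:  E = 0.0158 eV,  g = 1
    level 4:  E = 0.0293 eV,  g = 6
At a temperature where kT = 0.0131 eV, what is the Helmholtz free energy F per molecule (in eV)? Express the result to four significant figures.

Eᵢ/kT = 0, 0.693130, 1.06870, 1.20611, 2.23664.
Z = Σ gᵢe^(−Eᵢ/kT) = 2·e^(−0) + 2·e^(−0.693130) + 1·e^(−1.06870) + 1·e^(−1.20611) + 6·e^(−2.23664) = 2.00000 + 1.00002 + 0.343455 + 0.299360 + 0.640901 = 4.28374.
F = −kT ln Z = −0.0131 × ln(4.28374) = −0.0131 × 1.45483 = -0.01906 eV.

-0.01906 eV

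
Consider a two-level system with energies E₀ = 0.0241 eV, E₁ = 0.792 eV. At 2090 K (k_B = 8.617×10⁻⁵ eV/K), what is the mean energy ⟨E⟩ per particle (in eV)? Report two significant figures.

0.035 eV

k_BT = 8.617×10⁻⁵ × 2090 K = 0.1801 eV.
Eᵢ/kT = 0.1338, 4.398.
Z = Σ e^(−Eᵢ/kT) = e^(−0.1338) + e^(−4.398) = 0.8748 + 0.01230 = 0.8871.
⟨E⟩ = Σ Eᵢ e^(−Eᵢ/kT) / Z = (0.0241·0.8748 + 0.792·0.01230) / 0.8871 = 0.035 eV.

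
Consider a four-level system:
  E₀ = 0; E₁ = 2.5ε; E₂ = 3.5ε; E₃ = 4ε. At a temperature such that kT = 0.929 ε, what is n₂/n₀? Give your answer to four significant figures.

0.02311

n₂/n₀ = exp[−(E₂−E₀)/kT] = exp(−(3.5ε)/(0.929ε)) = exp(-3.76749) = 0.02311.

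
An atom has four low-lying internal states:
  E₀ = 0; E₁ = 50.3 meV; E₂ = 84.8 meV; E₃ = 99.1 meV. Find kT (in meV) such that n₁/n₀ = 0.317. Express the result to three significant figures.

43.8 meV

n₁/n₀ = exp[−(E₁−E₀)/kT] = 0.317.
⇒ (E₁−E₀)/kT = ln(1/0.317) = ln(3.1546) = 1.1489.
kT = 50.3 meV / 1.1489 = 43.8 meV.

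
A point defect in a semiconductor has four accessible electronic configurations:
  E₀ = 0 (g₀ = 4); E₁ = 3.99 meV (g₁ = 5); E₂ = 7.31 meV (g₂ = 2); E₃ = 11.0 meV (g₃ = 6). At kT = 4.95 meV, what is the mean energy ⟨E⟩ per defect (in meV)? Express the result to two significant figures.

2.6 meV

Eᵢ/kT = 0, 0.8061, 1.477, 2.222.
Z = Σ gᵢe^(−Eᵢ/kT) = 4·e^(−0) + 5·e^(−0.8061) + 2·e^(−1.477) + 6·e^(−2.222) = 4.000 + 2.233 + 0.4566 + 0.6504 = 7.340.
⟨E⟩ = Σ Eᵢ gᵢe^(−Eᵢ/kT) / Z = (0·4.000 + 3.99·2.233 + 7.31·0.4566 + 11.0·0.6504) / 7.340 = 2.6 meV.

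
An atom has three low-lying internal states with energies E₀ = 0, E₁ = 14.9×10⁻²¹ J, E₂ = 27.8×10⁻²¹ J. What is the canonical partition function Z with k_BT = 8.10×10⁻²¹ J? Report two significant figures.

Eᵢ/kT = 0, 1.840, 3.432.
Z = Σ e^(−Eᵢ/kT) = e^(−0) + e^(−1.840) + e^(−3.432) = 1.000 + 0.1588 + 0.03232 = 1.191.

Z = 1.2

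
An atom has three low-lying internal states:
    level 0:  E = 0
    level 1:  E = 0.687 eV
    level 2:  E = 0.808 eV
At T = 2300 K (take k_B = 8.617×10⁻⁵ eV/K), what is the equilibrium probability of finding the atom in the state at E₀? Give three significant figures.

k_BT = 8.617×10⁻⁵ × 2300 K = 0.19819 eV.
Eᵢ/kT = 0, 3.4664, 4.0769.
Z = Σ e^(−Eᵢ/kT) = e^(−0) + e^(−3.4664) + e^(−4.0769) = 1.0000 + 0.031229 + 0.016960 = 1.0482.
P₀ = e^(−E₀/kT) / Z = 1.0000/1.0482 = 0.954.

0.954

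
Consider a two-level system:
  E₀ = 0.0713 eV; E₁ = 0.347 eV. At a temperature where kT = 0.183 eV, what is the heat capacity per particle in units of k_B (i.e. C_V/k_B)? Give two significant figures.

0.34

Eᵢ/kT = 0.3896, 1.896.
Z = Σ e^(−Eᵢ/kT) = e^(−0.3896) + e^(−1.896) = 0.6773 + 0.1502 = 0.8275.
⟨E⟩ = 0.1213 eV, ⟨E²⟩ = 0.02602 eV².
C_V/k_B = (⟨E²⟩ − ⟨E⟩²)/(kT)² = (0.02602 − 0.01471)/0.03349 = 0.34.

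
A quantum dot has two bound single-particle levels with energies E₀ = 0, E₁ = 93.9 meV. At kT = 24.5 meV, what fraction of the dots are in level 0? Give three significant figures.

Eᵢ/kT = 0, 3.8327.
Z = Σ e^(−Eᵢ/kT) = e^(−0) + e^(−3.8327) = 1.0000 + 0.021651 = 1.0217.
P₀ = e^(−E₀/kT) / Z = 1.0000/1.0217 = 0.979.

0.979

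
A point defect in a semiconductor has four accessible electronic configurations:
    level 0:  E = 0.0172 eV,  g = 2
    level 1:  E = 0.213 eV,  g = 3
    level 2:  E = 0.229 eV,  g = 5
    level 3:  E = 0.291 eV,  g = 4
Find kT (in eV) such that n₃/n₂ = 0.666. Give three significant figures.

n₃/n₂ = (g₃/g₂) exp[−(E₃−E₂)/kT] = 0.666.
⇒ (E₃−E₂)/kT = ln((4/5)/0.666) = ln(1.2012) = 0.18332.
kT = 0.062 eV / 0.18332 = 0.338 eV.

0.338 eV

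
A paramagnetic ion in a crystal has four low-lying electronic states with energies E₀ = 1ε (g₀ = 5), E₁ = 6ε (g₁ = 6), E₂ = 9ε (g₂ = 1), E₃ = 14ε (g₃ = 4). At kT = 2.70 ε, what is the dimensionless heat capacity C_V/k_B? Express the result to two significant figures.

0.62

Eᵢ/kT = 0.3704, 2.222, 3.333, 5.185.
Z = Σ gᵢe^(−Eᵢ/kT) = 5·e^(−0.3704) + 6·e^(−2.222) + 1·e^(−3.333) + 4·e^(−5.185) = 3.452 + 0.6504 + 0.03569 + 0.02240 = 4.160.
⟨E⟩ = 1.920 ε, ⟨E²⟩ = 8.209 ε².
C_V/k_B = (⟨E²⟩ − ⟨E⟩²)/(kT)² = (8.209 − 3.686)/7.290 = 0.62.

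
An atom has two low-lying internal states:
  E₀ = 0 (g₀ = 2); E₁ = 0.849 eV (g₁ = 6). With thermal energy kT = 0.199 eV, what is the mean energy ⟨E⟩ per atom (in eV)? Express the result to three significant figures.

Eᵢ/kT = 0, 4.2663.
Z = Σ gᵢe^(−Eᵢ/kT) = 2·e^(−0) + 6·e^(−4.2663) = 2.0000 + 0.084202 = 2.0842.
⟨E⟩ = Σ Eᵢ gᵢe^(−Eᵢ/kT) / Z = (0·2.0000 + 0.849·0.084202) / 2.0842 = 0.0343 eV.

0.0343 eV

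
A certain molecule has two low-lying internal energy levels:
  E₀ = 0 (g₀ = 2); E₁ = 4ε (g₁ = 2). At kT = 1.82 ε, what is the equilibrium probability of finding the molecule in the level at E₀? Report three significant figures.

Eᵢ/kT = 0, 2.1978.
Z = Σ gᵢe^(−Eᵢ/kT) = 2·e^(−0) + 2·e^(−2.1978) = 2.0000 + 0.22209 = 2.2221.
P₀ = g₀ e^(−E₀/kT) / Z = 2.0000/2.2221 = 0.900.

0.900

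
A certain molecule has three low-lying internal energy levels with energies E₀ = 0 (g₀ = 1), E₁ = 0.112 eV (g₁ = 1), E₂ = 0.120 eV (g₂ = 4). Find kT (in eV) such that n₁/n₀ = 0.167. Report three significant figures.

0.0626 eV

n₁/n₀ = (g₁/g₀) exp[−(E₁−E₀)/kT] = 0.167.
⇒ (E₁−E₀)/kT = ln((1/1)/0.167) = ln(5.9880) = 1.7898.
kT = 0.112 eV / 1.7898 = 0.0626 eV.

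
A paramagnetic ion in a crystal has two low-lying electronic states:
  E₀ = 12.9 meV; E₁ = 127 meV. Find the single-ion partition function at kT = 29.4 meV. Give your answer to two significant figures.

Eᵢ/kT = 0.4388, 4.320.
Z = Σ e^(−Eᵢ/kT) = e^(−0.4388) + e^(−4.320) = 0.6448 + 0.01330 = 0.6581.

Z = 0.66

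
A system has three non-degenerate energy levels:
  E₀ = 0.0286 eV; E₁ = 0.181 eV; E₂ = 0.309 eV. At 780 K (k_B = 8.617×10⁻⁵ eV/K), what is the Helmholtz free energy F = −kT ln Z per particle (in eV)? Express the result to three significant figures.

0.0210 eV

k_BT = 8.617×10⁻⁵ × 780 K = 0.067213 eV.
Eᵢ/kT = 0.42551, 2.6929, 4.5973.
Z = Σ e^(−Eᵢ/kT) = e^(−0.42551) + e^(−2.6929) + e^(−4.5973) = 0.65344 + 0.067684 + 0.010079 = 0.73120.
F = −kT ln Z = −0.067213 × ln(0.73120) = −0.067213 × -0.31307 = 0.0210 eV.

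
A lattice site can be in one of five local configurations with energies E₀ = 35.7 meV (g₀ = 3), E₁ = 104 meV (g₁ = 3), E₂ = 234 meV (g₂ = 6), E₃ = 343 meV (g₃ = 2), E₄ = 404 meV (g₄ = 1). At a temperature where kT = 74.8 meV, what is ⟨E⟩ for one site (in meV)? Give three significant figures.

74.0 meV

Eᵢ/kT = 0.47727, 1.3904, 3.1283, 4.5856, 5.4011.
Z = Σ gᵢe^(−Eᵢ/kT) = 3·e^(−0.47727) + 3·e^(−1.3904) + 6·e^(−3.1283) + 2·e^(−4.5856) + 1·e^(−5.4011) = 1.8614 + 0.74693 + 0.26275 + 0.020395 + 0.0045116 = 2.8960.
⟨E⟩ = Σ Eᵢ gᵢe^(−Eᵢ/kT) / Z = (35.7·1.8614 + 104·0.74693 + 234·0.26275 + 343·0.020395 + 404·0.0045116) / 2.8960 = 74.0 meV.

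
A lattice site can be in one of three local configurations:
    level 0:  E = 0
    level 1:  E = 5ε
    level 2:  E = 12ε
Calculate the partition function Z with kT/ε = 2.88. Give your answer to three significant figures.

Eᵢ/kT = 0, 1.7361, 4.1667.
Z = Σ e^(−Eᵢ/kT) = e^(−0) + e^(−1.7361) + e^(−4.1667) = 1.0000 + 0.17621 + 0.015503 = 1.1917.

Z = 1.19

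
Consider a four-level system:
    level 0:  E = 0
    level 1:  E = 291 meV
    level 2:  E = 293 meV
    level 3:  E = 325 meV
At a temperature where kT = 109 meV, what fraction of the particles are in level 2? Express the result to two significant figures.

Eᵢ/kT = 0, 2.670, 2.688, 2.982.
Z = Σ e^(−Eᵢ/kT) = e^(−0) + e^(−2.670) + e^(−2.688) + e^(−2.982) = 1.000 + 0.06925 + 0.06802 + 0.05069 = 1.188.
P₂ = e^(−E₂/kT) / Z = 0.06802/1.188 = 0.057.

0.057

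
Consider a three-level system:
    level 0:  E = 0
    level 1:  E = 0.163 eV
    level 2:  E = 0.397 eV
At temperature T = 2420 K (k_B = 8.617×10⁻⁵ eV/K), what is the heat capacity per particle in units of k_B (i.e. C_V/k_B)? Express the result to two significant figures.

k_BT = 8.617×10⁻⁵ × 2420 K = 0.2085 eV.
Eᵢ/kT = 0, 0.7818, 1.904.
Z = Σ e^(−Eᵢ/kT) = e^(−0) + e^(−0.7818) + e^(−1.904) = 1.000 + 0.4576 + 0.1490 = 1.607.
⟨E⟩ = 0.08322 eV, ⟨E²⟩ = 0.02218 eV².
C_V/k_B = (⟨E²⟩ − ⟨E⟩²)/(kT)² = (0.02218 − 0.006926)/0.04347 = 0.35.

0.35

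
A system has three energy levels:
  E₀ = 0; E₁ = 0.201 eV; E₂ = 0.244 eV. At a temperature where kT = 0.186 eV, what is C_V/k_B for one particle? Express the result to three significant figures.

0.334

Eᵢ/kT = 0, 1.0806, 1.3118.
Z = Σ e^(−Eᵢ/kT) = e^(−0) + e^(−1.0806) + e^(−1.3118) = 1.0000 + 0.33939 + 0.26933 = 1.6087.
⟨E⟩ = 0.083256 eV, ⟨E²⟩ = 0.018491 eV².
C_V/k_B = (⟨E²⟩ − ⟨E⟩²)/(kT)² = (0.018491 − 0.0069316)/0.034596 = 0.334.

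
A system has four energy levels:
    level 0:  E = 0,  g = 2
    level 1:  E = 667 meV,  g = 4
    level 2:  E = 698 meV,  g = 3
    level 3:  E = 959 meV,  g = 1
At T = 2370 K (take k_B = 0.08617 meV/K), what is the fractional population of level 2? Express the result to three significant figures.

0.0435

k_BT = 0.08617 × 2370 K = 204.22 meV.
Eᵢ/kT = 0, 3.2661, 3.4179, 4.6959.
Z = Σ gᵢe^(−Eᵢ/kT) = 2·e^(−0) + 4·e^(−3.2661) + 3·e^(−3.4179) + 1·e^(−4.6959) = 2.0000 + 0.15262 + 0.098344 + 0.0091326 = 2.2601.
P₂ = g₂ e^(−E₂/kT) / Z = 0.098344/2.2601 = 0.0435.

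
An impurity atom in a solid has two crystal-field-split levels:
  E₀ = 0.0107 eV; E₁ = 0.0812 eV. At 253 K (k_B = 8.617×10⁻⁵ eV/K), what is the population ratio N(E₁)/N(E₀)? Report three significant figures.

k_BT = 8.617×10⁻⁵ × 253 K = 0.021801 eV.
n₁/n₀ = exp[−(E₁−E₀)/kT] = exp(−(0.0705 eV)/(0.021801 eV)) = exp(-3.2338) = 0.0394.

0.0394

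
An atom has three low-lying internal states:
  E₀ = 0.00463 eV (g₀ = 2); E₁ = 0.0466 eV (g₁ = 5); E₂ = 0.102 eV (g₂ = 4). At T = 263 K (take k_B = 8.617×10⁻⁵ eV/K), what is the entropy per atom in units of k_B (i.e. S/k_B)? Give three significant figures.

1.64

k_BT = 8.617×10⁻⁵ × 263 K = 0.022663 eV.
Eᵢ/kT = 0.20430, 2.0562, 4.5007.
Z = Σ gᵢe^(−Eᵢ/kT) = 2·e^(−0.20430) + 5·e^(−2.0562) + 4·e^(−4.5007) = 1.6304 + 0.63970 + 0.044405 = 2.3145.
⟨E⟩ = Σ EᵢPᵢ = 0.018098 eV.
S/k_B = ln Z + ⟨E⟩/kT = ln(2.3145) + 0.018098/0.022663 = 0.83919 + 0.79857 = 1.64.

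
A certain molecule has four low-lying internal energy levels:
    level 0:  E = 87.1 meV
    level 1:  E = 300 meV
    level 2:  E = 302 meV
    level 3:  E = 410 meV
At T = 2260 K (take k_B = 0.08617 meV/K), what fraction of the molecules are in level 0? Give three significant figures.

k_BT = 0.08617 × 2260 K = 194.74 meV.
Eᵢ/kT = 0.44726, 1.5405, 1.5508, 2.1054.
Z = Σ e^(−Eᵢ/kT) = e^(−0.44726) + e^(−1.5405) + e^(−1.5508) + e^(−2.1054) = 0.63938 + 0.21427 + 0.21208 + 0.12180 = 1.1875.
P₀ = e^(−E₀/kT) / Z = 0.63938/1.1875 = 0.538.

0.538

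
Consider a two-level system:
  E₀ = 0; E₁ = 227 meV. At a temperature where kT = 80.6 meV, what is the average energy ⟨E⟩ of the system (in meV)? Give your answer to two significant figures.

13 meV

Eᵢ/kT = 0, 2.816.
Z = Σ e^(−Eᵢ/kT) = e^(−0) + e^(−2.816) = 1.000 + 0.05984 = 1.060.
⟨E⟩ = Σ Eᵢ e^(−Eᵢ/kT) / Z = (0·1.000 + 227·0.05984) / 1.060 = 13 meV.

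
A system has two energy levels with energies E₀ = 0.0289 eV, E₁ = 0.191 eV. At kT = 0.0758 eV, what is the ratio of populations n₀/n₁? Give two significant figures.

n₀/n₁ = exp[−(E₀−E₁)/kT] = exp(−(-0.1621 eV)/(0.0758 eV)) = exp(2.139) = 8.5.

8.5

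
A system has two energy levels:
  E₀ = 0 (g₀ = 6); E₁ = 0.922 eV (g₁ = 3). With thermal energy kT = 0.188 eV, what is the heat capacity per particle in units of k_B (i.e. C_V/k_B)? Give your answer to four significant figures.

Eᵢ/kT = 0, 4.90426.
Z = Σ gᵢe^(−Eᵢ/kT) = 6·e^(−0) + 3·e^(−4.90426) = 6.00000 + 0.0222448 = 6.02224.
⟨E⟩ = 0.00340566 eV, ⟨E²⟩ = 0.00314002 eV².
C_V/k_B = (⟨E²⟩ − ⟨E⟩²)/(kT)² = (0.00314002 − 0.0000115985)/0.0353440 = 0.08851.

0.08851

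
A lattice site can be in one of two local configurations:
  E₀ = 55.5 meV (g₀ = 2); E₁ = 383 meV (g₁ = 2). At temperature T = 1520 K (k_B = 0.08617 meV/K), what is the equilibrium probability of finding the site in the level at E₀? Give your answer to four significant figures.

0.9242

k_BT = 0.08617 × 1520 K = 130.978 meV.
Eᵢ/kT = 0.423735, 2.92416.
Z = Σ gᵢe^(−Eᵢ/kT) = 2·e^(−0.423735) + 2·e^(−2.92416) = 1.30919 + 0.107420 = 1.41661.
P₀ = g₀ e^(−E₀/kT) / Z = 1.30919/1.41661 = 0.9242.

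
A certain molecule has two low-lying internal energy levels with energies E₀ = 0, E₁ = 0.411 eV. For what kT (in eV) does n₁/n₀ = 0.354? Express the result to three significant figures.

n₁/n₀ = exp[−(E₁−E₀)/kT] = 0.354.
⇒ (E₁−E₀)/kT = ln(1/0.354) = ln(2.8249) = 1.0385.
kT = 0.411 eV / 1.0385 = 0.396 eV.

0.396 eV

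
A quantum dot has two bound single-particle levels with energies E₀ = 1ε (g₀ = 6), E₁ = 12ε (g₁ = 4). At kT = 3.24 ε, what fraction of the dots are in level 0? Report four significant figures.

0.9781

Eᵢ/kT = 0.308642, 3.70370.
Z = Σ gᵢe^(−Eᵢ/kT) = 6·e^(−0.308642) + 4·e^(−3.70370) = 4.40666 + 0.0985289 = 4.50519.
P₀ = g₀ e^(−E₀/kT) / Z = 4.40666/4.50519 = 0.9781.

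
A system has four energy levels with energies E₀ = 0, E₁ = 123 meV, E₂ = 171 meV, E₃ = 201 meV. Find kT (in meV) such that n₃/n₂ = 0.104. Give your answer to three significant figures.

13.3 meV

n₃/n₂ = exp[−(E₃−E₂)/kT] = 0.104.
⇒ (E₃−E₂)/kT = ln(1/0.104) = ln(9.6154) = 2.2634.
kT = 30 meV / 2.2634 = 13.3 meV.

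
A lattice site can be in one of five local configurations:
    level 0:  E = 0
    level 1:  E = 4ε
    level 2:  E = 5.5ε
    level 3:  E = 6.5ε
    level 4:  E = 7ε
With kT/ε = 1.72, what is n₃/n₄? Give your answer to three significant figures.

n₃/n₄ = exp[−(E₃−E₄)/kT] = exp(−(-0.5ε)/(1.72ε)) = exp(0.29070) = 1.34.

1.34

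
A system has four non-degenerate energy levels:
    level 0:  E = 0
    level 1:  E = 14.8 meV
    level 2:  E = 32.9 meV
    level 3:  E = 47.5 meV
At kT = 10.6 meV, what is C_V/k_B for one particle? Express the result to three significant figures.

0.707

Eᵢ/kT = 0, 1.3962, 3.1038, 4.4811.
Z = Σ e^(−Eᵢ/kT) = e^(−0) + e^(−1.3962) + e^(−3.1038) + e^(−4.4811) = 1.0000 + 0.24754 + 0.044878 + 0.011321 = 1.3037.
⟨E⟩ = 4.3552 meV, ⟨E²⟩ = 98.443 meV².
C_V/k_B = (⟨E²⟩ − ⟨E⟩²)/(kT)² = (98.443 − 18.968)/112.36 = 0.707.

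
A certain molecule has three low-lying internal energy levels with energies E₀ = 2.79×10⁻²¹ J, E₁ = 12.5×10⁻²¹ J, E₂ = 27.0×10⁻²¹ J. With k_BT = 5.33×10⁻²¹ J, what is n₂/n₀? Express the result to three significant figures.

0.0106

n₂/n₀ = exp[−(E₂−E₀)/kT] = exp(−(24.21 ×10⁻²¹ J)/(5.33 ×10⁻²¹ J)) = exp(-4.5422) = 0.0106.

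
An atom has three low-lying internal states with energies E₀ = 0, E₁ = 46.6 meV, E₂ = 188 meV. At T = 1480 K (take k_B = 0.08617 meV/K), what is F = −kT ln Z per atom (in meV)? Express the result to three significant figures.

-83.4 meV

k_BT = 0.08617 × 1480 K = 127.53 meV.
Eᵢ/kT = 0, 0.36540, 1.4742.
Z = Σ e^(−Eᵢ/kT) = e^(−0) + e^(−0.36540) + e^(−1.4742) = 1.0000 + 0.69392 + 0.22896 = 1.9229.
F = −kT ln Z = −127.53 × ln(1.9229) = −127.53 × 0.65383 = -83.4 meV.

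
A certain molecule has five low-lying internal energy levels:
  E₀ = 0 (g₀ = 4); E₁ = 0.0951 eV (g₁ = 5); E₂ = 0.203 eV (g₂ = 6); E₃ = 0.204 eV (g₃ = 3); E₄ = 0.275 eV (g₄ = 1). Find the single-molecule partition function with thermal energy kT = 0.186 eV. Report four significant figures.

Z = 10.24

Eᵢ/kT = 0, 0.511290, 1.09140, 1.09677, 1.47849.
Z = Σ gᵢe^(−Eᵢ/kT) = 4·e^(−0) + 5·e^(−0.511290) + 6·e^(−1.09140) + 3·e^(−1.09677) + 1·e^(−1.47849) = 4.00000 + 2.99861 + 2.01448 + 1.00184 + 0.227982 = 10.2429.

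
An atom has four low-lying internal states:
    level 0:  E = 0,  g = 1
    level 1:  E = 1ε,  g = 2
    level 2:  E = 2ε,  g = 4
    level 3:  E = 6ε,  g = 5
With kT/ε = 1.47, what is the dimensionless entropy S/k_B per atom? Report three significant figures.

1.92

Eᵢ/kT = 0, 0.68027, 1.3605, 4.0816.
Z = Σ gᵢe^(−Eᵢ/kT) = 1·e^(−0) + 2·e^(−0.68027) + 4·e^(−1.3605) + 5·e^(−4.0816) = 1.0000 + 1.0130 + 1.0261 + 0.084402 = 3.1235.
⟨E⟩ = Σ EᵢPᵢ = 1.1435 ε.
S/k_B = ln Z + ⟨E⟩/kT = ln(3.1235) + 1.1435/1.47 = 1.1390 + 0.77789 = 1.92.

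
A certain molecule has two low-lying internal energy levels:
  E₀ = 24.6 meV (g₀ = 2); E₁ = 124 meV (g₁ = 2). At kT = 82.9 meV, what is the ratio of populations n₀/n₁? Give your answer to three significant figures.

3.32

n₀/n₁ = (g₀/g₁) exp[−(E₀−E₁)/kT] = (2/2) × exp(−(-99.4 meV)/(82.9 meV)) = (2/2) × exp(1.1990) = 3.32.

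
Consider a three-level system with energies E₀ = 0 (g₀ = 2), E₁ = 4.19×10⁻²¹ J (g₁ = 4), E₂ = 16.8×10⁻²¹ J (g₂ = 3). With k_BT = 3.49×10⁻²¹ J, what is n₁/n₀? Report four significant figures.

n₁/n₀ = (g₁/g₀) exp[−(E₁−E₀)/kT] = (4/2) × exp(−(4.19 ×10⁻²¹ J)/(3.49 ×10⁻²¹ J)) = (4/2) × exp(-1.20057) = 0.6020.

0.6020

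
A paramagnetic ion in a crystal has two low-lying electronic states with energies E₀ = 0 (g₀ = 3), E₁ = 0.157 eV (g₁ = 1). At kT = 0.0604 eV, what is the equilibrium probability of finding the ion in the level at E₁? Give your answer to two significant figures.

0.024

Eᵢ/kT = 0, 2.599.
Z = Σ gᵢe^(−Eᵢ/kT) = 3·e^(−0) + 1·e^(−2.599) = 3.000 + 0.07435 = 3.074.
P₁ = g₁ e^(−E₁/kT) / Z = 0.07435/3.074 = 0.024.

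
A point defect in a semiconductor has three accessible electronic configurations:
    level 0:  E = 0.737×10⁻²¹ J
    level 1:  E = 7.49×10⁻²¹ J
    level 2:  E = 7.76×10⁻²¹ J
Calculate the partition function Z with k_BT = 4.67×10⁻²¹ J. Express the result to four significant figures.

Z = 1.245

Eᵢ/kT = 0.157816, 1.60385, 1.66167.
Z = Σ e^(−Eᵢ/kT) = e^(−0.157816) + e^(−1.60385) + e^(−1.66167) = 0.854007 + 0.201121 + 0.189822 = 1.24495.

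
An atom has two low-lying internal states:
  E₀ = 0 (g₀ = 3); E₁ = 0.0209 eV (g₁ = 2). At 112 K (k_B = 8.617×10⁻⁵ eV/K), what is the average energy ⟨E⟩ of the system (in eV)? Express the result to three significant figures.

0.00148 eV

k_BT = 8.617×10⁻⁵ × 112 K = 0.0096510 eV.
Eᵢ/kT = 0, 2.1656.
Z = Σ gᵢe^(−Eᵢ/kT) = 3·e^(−0) + 2·e^(−2.1656) = 3.0000 + 0.22936 = 3.2294.
⟨E⟩ = Σ Eᵢ gᵢe^(−Eᵢ/kT) / Z = (0·3.0000 + 0.0209·0.22936) / 3.2294 = 0.00148 eV.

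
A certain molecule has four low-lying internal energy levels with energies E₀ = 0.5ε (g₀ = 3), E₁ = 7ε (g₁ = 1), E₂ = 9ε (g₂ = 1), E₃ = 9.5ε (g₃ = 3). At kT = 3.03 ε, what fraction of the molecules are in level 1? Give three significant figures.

0.0351

Eᵢ/kT = 0.16502, 2.3102, 2.9703, 3.1353.
Z = Σ gᵢe^(−Eᵢ/kT) = 3·e^(−0.16502) + 1·e^(−2.3102) + 1·e^(−2.9703) + 3·e^(−3.1353) = 2.5436 + 0.099241 + 0.051288 + 0.13046 = 2.8246.
P₁ = g₁ e^(−E₁/kT) / Z = 0.099241/2.8246 = 0.0351.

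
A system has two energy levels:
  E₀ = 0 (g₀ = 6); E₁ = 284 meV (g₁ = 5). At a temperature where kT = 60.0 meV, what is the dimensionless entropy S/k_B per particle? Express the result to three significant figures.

Eᵢ/kT = 0, 4.7333.
Z = Σ gᵢe^(−Eᵢ/kT) = 6·e^(−0) + 5·e^(−4.7333) = 6.0000 + 0.043987 = 6.0440.
⟨E⟩ = Σ EᵢPᵢ = 2.0669 meV.
S/k_B = ln Z + ⟨E⟩/kT = ln(6.0440) + 2.0669/60.0 = 1.7991 + 0.034448 = 1.83.

1.83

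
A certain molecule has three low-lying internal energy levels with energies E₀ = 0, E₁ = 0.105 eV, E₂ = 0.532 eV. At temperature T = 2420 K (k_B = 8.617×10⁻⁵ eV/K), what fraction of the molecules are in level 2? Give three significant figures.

0.0464

k_BT = 8.617×10⁻⁵ × 2420 K = 0.20853 eV.
Eᵢ/kT = 0, 0.50352, 2.5512.
Z = Σ e^(−Eᵢ/kT) = e^(−0) + e^(−0.50352) + e^(−2.5512) = 1.0000 + 0.60440 + 0.077988 = 1.6824.
P₂ = e^(−E₂/kT) / Z = 0.077988/1.6824 = 0.0464.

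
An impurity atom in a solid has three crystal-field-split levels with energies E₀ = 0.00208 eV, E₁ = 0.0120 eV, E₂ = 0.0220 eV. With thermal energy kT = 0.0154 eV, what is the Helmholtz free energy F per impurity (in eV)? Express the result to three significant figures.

-0.00697 eV

Eᵢ/kT = 0.13506, 0.77922, 1.4286.
Z = Σ e^(−Eᵢ/kT) = e^(−0.13506) + e^(−0.77922) + e^(−1.4286) = 0.87366 + 0.45876 + 0.23964 = 1.5721.
F = −kT ln Z = −0.0154 × ln(1.5721) = −0.0154 × 0.45241 = -0.00697 eV.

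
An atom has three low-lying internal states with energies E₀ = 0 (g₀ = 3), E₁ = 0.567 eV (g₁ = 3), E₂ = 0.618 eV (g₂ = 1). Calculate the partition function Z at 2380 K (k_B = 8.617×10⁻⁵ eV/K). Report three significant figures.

Z = 3.24

k_BT = 8.617×10⁻⁵ × 2380 K = 0.20508 eV.
Eᵢ/kT = 0, 2.7648, 3.0135.
Z = Σ gᵢe^(−Eᵢ/kT) = 3·e^(−0) + 3·e^(−2.7648) + 1·e^(−3.0135) = 3.0000 + 0.18897 + 0.049119 = 3.2381.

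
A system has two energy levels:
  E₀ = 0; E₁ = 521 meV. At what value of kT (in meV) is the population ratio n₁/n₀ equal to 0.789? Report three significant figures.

2200 meV

n₁/n₀ = exp[−(E₁−E₀)/kT] = 0.789.
⇒ (E₁−E₀)/kT = ln(1/0.789) = ln(1.2674) = 0.23697.
kT = 521 meV / 0.23697 = 2200 meV.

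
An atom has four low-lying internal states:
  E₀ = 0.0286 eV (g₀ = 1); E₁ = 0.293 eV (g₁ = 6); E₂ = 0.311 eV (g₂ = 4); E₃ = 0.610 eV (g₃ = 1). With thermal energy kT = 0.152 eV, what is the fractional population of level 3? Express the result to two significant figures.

0.0081

Eᵢ/kT = 0.1882, 1.928, 2.046, 4.013.
Z = Σ gᵢe^(−Eᵢ/kT) = 1·e^(−0.1882) + 6·e^(−1.928) + 4·e^(−2.046) + 1·e^(−4.013) = 0.8284 + 0.8726 + 0.5170 + 0.01808 = 2.236.
P₃ = g₃ e^(−E₃/kT) / Z = 0.01808/2.236 = 0.0081.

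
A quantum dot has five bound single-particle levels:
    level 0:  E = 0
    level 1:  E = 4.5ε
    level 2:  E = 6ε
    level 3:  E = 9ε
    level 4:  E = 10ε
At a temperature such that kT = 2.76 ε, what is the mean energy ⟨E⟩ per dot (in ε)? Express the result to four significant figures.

1.583 ε

Eᵢ/kT = 0, 1.63043, 2.17391, 3.26087, 3.62319.
Z = Σ e^(−Eᵢ/kT) = e^(−0) + e^(−1.63043) + e^(−2.17391) + e^(−3.26087) + e^(−3.62319) = 1.00000 + 0.195845 + 0.113732 + 0.0383550 + 0.0266974 = 1.37463.
⟨E⟩ = Σ Eᵢ e^(−Eᵢ/kT) / Z = (0·1.00000 + 4.5·0.195845 + 6·0.113732 + 9·0.0383550 + 10·0.0266974) / 1.37463 = 1.583 ε.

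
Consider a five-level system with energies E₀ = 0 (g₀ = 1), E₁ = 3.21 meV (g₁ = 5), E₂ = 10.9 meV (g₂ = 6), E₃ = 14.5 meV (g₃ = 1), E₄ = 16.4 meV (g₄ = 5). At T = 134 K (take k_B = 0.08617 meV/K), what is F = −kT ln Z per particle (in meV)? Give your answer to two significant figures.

k_BT = 0.08617 × 134 K = 11.55 meV.
Eᵢ/kT = 0, 0.2779, 0.9437, 1.255, 1.420.
Z = Σ gᵢe^(−Eᵢ/kT) = 1·e^(−0) + 5·e^(−0.2779) + 6·e^(−0.9437) + 1·e^(−1.255) + 5·e^(−1.420) = 1.000 + 3.787 + 2.335 + 0.2851 + 1.209 = 8.616.
F = −kT ln Z = −11.55 × ln(8.616) = −11.55 × 2.154 = -25 meV.

-25 meV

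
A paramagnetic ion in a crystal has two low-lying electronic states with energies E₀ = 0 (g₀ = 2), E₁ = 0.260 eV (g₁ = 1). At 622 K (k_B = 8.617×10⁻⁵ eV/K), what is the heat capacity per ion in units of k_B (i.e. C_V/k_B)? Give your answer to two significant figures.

k_BT = 8.617×10⁻⁵ × 622 K = 0.05360 eV.
Eᵢ/kT = 0, 4.851.
Z = Σ gᵢe^(−Eᵢ/kT) = 2·e^(−0) + 1·e^(−4.851) = 2.000 + 0.007821 = 2.008.
⟨E⟩ = 0.001013 eV, ⟨E²⟩ = 0.0002633 eV².
C_V/k_B = (⟨E²⟩ − ⟨E⟩²)/(kT)² = (0.0002633 − 0.000001026)/0.002873 = 0.091.

0.091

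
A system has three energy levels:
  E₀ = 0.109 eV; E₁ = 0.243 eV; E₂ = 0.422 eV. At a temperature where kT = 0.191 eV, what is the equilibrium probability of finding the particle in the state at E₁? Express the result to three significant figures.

0.293

Eᵢ/kT = 0.57068, 1.2723, 2.2094.
Z = Σ e^(−Eᵢ/kT) = e^(−0.57068) + e^(−1.2723) + e^(−2.2094) = 0.56514 + 0.28019 + 0.10977 = 0.95510.
P₁ = e^(−E₁/kT) / Z = 0.28019/0.95510 = 0.293.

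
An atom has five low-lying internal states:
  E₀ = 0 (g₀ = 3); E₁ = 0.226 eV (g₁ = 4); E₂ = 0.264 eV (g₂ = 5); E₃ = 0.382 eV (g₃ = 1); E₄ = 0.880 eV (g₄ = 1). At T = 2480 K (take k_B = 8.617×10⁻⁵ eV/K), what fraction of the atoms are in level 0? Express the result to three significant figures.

k_BT = 8.617×10⁻⁵ × 2480 K = 0.21370 eV.
Eᵢ/kT = 0, 1.0576, 1.2354, 1.7876, 4.1179.
Z = Σ gᵢe^(−Eᵢ/kT) = 3·e^(−0) + 4·e^(−1.0576) + 5·e^(−1.2354) + 1·e^(−1.7876) + 1·e^(−4.1179) = 3.0000 + 1.3892 + 1.4536 + 0.16736 + 0.016279 = 6.0264.
P₀ = g₀ e^(−E₀/kT) / Z = 3.0000/6.0264 = 0.498.

0.498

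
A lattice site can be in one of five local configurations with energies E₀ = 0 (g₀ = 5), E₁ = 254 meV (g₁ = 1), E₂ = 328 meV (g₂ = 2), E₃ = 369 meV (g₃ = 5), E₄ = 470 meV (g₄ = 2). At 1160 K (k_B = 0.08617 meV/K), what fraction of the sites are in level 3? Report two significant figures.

k_BT = 0.08617 × 1160 K = 99.96 meV.
Eᵢ/kT = 0, 2.541, 3.281, 3.691, 4.702.
Z = Σ gᵢe^(−Eᵢ/kT) = 5·e^(−0) + 1·e^(−2.541) + 2·e^(−3.281) + 5·e^(−3.691) + 2·e^(−4.702) = 5.000 + 0.07879 + 0.07518 + 0.1247 + 0.01815 = 5.297.
P₃ = g₃ e^(−E₃/kT) / Z = 0.1247/5.297 = 0.024.

0.024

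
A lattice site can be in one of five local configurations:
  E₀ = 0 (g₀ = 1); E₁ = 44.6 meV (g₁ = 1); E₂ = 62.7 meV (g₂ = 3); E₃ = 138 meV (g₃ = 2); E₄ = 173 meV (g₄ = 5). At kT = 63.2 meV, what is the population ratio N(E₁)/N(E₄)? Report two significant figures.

1.5

n₁/n₄ = (g₁/g₄) exp[−(E₁−E₄)/kT] = (1/5) × exp(−(-128.4 meV)/(63.2 meV)) = (1/5) × exp(2.032) = 1.5.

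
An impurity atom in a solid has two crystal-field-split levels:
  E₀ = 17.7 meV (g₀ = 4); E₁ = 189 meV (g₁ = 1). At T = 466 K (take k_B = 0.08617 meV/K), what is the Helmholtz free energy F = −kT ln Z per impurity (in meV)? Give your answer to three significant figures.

-38.1 meV

k_BT = 0.08617 × 466 K = 40.155 meV.
Eᵢ/kT = 0.44079, 4.7068.
Z = Σ gᵢe^(−Eᵢ/kT) = 4·e^(−0.44079) + 1·e^(−4.7068) = 2.5741 + 0.0090336 = 2.5831.
F = −kT ln Z = −40.155 × ln(2.5831) = −40.155 × 0.94899 = -38.1 meV.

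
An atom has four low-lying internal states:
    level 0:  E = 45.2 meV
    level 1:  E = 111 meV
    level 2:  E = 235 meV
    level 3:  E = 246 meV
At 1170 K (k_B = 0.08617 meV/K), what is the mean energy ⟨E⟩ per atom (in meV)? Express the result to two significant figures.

95 meV

k_BT = 0.08617 × 1170 K = 100.8 meV.
Eᵢ/kT = 0.4484, 1.101, 2.331, 2.440.
Z = Σ e^(−Eᵢ/kT) = e^(−0.4484) + e^(−1.101) + e^(−2.331) + e^(−2.440) = 0.6386 + 0.3325 + 0.09720 + 0.08716 = 1.155.
⟨E⟩ = Σ Eᵢ e^(−Eᵢ/kT) / Z = (45.2·0.6386 + 111·0.3325 + 235·0.09720 + 246·0.08716) / 1.155 = 95 meV.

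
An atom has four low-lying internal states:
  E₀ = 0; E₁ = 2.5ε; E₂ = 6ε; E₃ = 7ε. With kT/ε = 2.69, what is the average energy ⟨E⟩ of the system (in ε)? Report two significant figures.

Eᵢ/kT = 0, 0.9294, 2.230, 2.602.
Z = Σ e^(−Eᵢ/kT) = e^(−0) + e^(−0.9294) + e^(−2.230) + e^(−2.602) = 1.000 + 0.3948 + 0.1075 + 0.07413 = 1.576.
⟨E⟩ = Σ Eᵢ e^(−Eᵢ/kT) / Z = (0·1.000 + 2.5·0.3948 + 6·0.1075 + 7·0.07413) / 1.576 = 1.4 ε.

1.4 ε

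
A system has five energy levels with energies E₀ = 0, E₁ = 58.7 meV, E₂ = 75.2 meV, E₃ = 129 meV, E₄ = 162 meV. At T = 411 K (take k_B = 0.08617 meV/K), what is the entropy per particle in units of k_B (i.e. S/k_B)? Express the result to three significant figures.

k_BT = 0.08617 × 411 K = 35.416 meV.
Eᵢ/kT = 0, 1.6574, 2.1233, 3.6424, 4.5742.
Z = Σ e^(−Eᵢ/kT) = e^(−0) + e^(−1.6574) + e^(−2.1233) + e^(−3.6424) + e^(−4.5742) = 1.0000 + 0.19063 + 0.11964 + 0.026189 + 0.010315 = 1.3468.
⟨E⟩ = Σ EᵢPᵢ = 18.738 meV.
S/k_B = ln Z + ⟨E⟩/kT = ln(1.3468) + 18.738/35.416 = 0.29773 + 0.52908 = 0.827.

0.827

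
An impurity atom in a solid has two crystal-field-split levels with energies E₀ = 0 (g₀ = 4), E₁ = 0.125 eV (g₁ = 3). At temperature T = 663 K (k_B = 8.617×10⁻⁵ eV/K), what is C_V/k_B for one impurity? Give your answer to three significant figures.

k_BT = 8.617×10⁻⁵ × 663 K = 0.057131 eV.
Eᵢ/kT = 0, 2.1880.
Z = Σ gᵢe^(−Eᵢ/kT) = 4·e^(−0) + 3·e^(−2.1880) = 4.0000 + 0.33642 = 4.3364.
⟨E⟩ = 0.0096976 eV, ⟨E²⟩ = 0.0012122 eV².
C_V/k_B = (⟨E²⟩ − ⟨E⟩²)/(kT)² = (0.0012122 − 0.000094043)/0.0032640 = 0.343.

0.343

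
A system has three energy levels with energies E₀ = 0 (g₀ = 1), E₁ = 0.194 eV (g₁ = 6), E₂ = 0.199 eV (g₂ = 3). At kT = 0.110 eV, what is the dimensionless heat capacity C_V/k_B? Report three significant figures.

0.757

Eᵢ/kT = 0, 1.7636, 1.8091.
Z = Σ gᵢe^(−Eᵢ/kT) = 1·e^(−0) + 6·e^(−1.7636) + 3·e^(−1.8091) = 1.0000 + 1.0286 + 0.49140 = 2.5200.
⟨E⟩ = 0.11799 eV, ⟨E²⟩ = 0.023084 eV².
C_V/k_B = (⟨E²⟩ − ⟨E⟩²)/(kT)² = (0.023084 − 0.013922)/0.012100 = 0.757.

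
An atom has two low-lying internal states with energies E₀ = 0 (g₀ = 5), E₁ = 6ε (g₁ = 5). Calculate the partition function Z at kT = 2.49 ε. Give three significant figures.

Z = 5.45

Eᵢ/kT = 0, 2.4096.
Z = Σ gᵢe^(−Eᵢ/kT) = 5·e^(−0) + 5·e^(−2.4096) = 5.0000 + 0.44926 = 5.4493.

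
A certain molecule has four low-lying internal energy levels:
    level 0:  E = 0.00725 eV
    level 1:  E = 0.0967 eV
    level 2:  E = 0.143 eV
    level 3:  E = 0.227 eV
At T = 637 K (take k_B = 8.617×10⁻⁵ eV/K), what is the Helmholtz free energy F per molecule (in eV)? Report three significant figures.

-0.00709 eV

k_BT = 8.617×10⁻⁵ × 637 K = 0.054890 eV.
Eᵢ/kT = 0.13208, 1.7617, 2.6052, 4.1355.
Z = Σ e^(−Eᵢ/kT) = e^(−0.13208) + e^(−1.7617) + e^(−2.6052) + e^(−4.1355) = 0.87627 + 0.17175 + 0.073888 + 0.015995 = 1.1379.
F = −kT ln Z = −0.054890 × ln(1.1379) = −0.054890 × 0.12918 = -0.00709 eV.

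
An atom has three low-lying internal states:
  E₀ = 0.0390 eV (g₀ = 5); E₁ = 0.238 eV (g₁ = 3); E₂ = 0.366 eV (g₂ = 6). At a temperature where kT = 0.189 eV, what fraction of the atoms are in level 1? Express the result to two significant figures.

Eᵢ/kT = 0.2063, 1.259, 1.937.
Z = Σ gᵢe^(−Eᵢ/kT) = 5·e^(−0.2063) + 3·e^(−1.259) + 6·e^(−1.937) = 4.068 + 0.8518 + 0.8648 = 5.785.
P₁ = g₁ e^(−E₁/kT) / Z = 0.8518/5.785 = 0.15.

0.15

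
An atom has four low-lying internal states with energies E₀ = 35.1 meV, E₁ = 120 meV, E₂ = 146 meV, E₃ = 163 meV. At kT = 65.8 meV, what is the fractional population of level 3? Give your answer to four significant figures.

0.08927

Eᵢ/kT = 0.533435, 1.82371, 2.21884, 2.47720.
Z = Σ e^(−Eᵢ/kT) = e^(−0.533435) + e^(−1.82371) + e^(−2.21884) + e^(−2.47720) = 0.586587 + 0.161426 + 0.108735 + 0.0839780 = 0.940726.
P₃ = e^(−E₃/kT) / Z = 0.0839780/0.940726 = 0.08927.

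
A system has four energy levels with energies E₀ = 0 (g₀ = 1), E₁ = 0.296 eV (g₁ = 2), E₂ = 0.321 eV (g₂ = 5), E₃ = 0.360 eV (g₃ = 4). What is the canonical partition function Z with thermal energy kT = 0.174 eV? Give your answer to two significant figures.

Eᵢ/kT = 0, 1.701, 1.845, 2.069.
Z = Σ gᵢe^(−Eᵢ/kT) = 1·e^(−0) + 2·e^(−1.701) + 5·e^(−1.845) + 4·e^(−2.069) = 1.000 + 0.3650 + 0.7901 + 0.5052 = 2.660.

Z = 2.7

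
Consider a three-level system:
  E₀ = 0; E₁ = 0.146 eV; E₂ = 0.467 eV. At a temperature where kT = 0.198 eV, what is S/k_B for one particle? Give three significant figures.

Eᵢ/kT = 0, 0.73737, 2.3586.
Z = Σ e^(−Eᵢ/kT) = e^(−0) + e^(−0.73737) + e^(−2.3586) = 1.0000 + 0.47837 + 0.094553 = 1.5729.
⟨E⟩ = Σ EᵢPᵢ = 0.072476 eV.
S/k_B = ln Z + ⟨E⟩/kT = ln(1.5729) + 0.072476/0.198 = 0.45292 + 0.36604 = 0.819.

0.819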